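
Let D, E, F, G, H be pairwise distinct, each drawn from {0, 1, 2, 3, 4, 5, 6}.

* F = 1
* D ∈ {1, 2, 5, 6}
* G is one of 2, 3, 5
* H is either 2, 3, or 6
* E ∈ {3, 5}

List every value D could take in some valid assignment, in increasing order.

F must be 1 (only option left). Remove 1 from D.
No further eliminations apply; D can still be any of 2, 5, 6.

2, 5, 6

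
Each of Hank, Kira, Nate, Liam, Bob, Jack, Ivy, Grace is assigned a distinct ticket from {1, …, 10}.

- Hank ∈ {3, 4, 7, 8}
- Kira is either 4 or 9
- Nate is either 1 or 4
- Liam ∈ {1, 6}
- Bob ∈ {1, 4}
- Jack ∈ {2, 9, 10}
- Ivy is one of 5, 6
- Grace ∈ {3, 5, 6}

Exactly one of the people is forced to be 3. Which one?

Nate and Bob between them cover only {1, 4} — a naked pair. Remove those values from Hank, Kira, Liam.
Kira has just one choice, so Kira = 9. Eliminate 9 elsewhere: Jack.
That leaves Liam = 6. Remove 6 from Ivy, Grace.
Ivy must be 5 (only option left). Remove 5 from Grace.
So 3 goes to Grace.

Grace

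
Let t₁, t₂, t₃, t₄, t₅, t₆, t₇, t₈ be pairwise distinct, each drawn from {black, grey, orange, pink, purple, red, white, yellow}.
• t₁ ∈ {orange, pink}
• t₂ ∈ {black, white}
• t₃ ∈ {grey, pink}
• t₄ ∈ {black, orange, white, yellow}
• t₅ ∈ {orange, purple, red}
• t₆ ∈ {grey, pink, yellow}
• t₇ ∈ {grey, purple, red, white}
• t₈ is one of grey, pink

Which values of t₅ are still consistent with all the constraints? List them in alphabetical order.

purple, red

t₃ and t₈ share exactly the 2 values {grey, pink}; by pigeonhole those values go to them, so strike grey, pink from t₁, t₆, t₇.
That leaves t₁ = orange. Eliminate orange elsewhere: t₄, t₅.
t₆ has just one choice, so t₆ = yellow. Strike yellow from t₄.
t₂ and t₄ share exactly the 2 values {black, white}; by pigeonhole those values go to them, so strike black, white from t₇.
No further eliminations apply; t₅ can still be any of purple, red.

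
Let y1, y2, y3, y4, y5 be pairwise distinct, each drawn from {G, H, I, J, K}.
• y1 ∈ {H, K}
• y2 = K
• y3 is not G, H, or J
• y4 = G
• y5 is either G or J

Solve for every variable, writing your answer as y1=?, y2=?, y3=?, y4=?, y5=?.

y1=H, y2=K, y3=I, y4=G, y5=J

y2 must be K (only option left). Remove K from y1, y3.
y3 has just one choice, so y3 = I.
That leaves y4 = G. Eliminate G elsewhere: y5.
y5 has just one choice, so y5 = J.
y1's domain is down to {H}, so y1 = H.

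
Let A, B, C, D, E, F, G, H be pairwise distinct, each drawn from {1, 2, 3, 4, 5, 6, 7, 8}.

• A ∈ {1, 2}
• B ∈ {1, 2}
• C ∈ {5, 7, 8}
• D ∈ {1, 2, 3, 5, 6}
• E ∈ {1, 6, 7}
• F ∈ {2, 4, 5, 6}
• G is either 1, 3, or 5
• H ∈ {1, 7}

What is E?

6

The 8 variables draw from only 8 values {1, 2, 3, 4, 5, 6, 7, 8}, so each is used; only F can be 4, hence F = 4.
Among the 7 still-open variables, 8 fits only C (and all 7 values in {1, 2, 3, 5, 6, 7, 8} must be used), so C = 8.
A and B share exactly the 2 values {1, 2}; by pigeonhole those values go to them, so strike 1, 2 from D, E, G, H.
H has just one choice, so H = 7. Strike 7 from E.
So E = 6.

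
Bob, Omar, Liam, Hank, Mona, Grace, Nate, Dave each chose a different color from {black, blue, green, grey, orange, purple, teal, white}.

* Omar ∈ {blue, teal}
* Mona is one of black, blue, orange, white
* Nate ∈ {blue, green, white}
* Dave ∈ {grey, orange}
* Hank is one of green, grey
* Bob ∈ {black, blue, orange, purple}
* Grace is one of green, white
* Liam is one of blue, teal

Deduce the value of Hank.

The 8 variables draw from only 8 values {black, blue, green, grey, orange, purple, teal, white}, so each is used; only Bob can be purple, hence Bob = purple.
The 7 still-open variables draw from only 7 values {black, blue, green, grey, orange, teal, white}, so each is used; only Mona can be black, hence Mona = black.
The 6 still-open variables together cover exactly {blue, green, grey, orange, teal, white} — 6 values for 6 variables — and orange appears only in Dave's list, so Dave = orange.
The 5 still-open variables draw from only 5 values {blue, green, grey, teal, white}, so each is used; only Hank can be grey, hence Hank = grey.

grey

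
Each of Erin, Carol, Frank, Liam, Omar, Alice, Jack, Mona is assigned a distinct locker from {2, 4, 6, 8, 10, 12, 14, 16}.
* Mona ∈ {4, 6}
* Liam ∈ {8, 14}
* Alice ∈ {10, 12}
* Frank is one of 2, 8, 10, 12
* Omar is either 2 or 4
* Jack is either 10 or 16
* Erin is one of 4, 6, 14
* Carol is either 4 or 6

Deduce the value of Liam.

8

The 8 variables together cover exactly {2, 4, 6, 8, 10, 12, 14, 16} — 8 values for 8 variables — and 16 appears only in Jack's list, so Jack = 16.
Carol and Mona between them cover only {4, 6} — a naked pair. Remove those values from Erin, Omar.
Erin has just one choice, so Erin = 14. So Liam can't be 14.
So Liam = 8.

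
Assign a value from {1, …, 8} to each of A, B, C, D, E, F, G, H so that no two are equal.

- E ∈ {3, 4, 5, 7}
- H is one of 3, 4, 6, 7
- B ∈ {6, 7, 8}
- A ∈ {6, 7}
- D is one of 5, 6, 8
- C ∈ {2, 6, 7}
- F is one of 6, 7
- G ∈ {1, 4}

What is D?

Among the 8 variables, 1 fits only G (and all 8 values in {1, 2, 3, 4, 5, 6, 7, 8} must be used), so G = 1.
The 7 still-open variables together cover exactly {2, 3, 4, 5, 6, 7, 8} — 7 values for 7 variables — and 2 appears only in C's list, so C = 2.
The 2 variables A and F are confined to {6, 7}, which locks those values in; drop them from B, D, E, H.
B must be 8 (only option left). So D can't be 8.
So D = 5.

5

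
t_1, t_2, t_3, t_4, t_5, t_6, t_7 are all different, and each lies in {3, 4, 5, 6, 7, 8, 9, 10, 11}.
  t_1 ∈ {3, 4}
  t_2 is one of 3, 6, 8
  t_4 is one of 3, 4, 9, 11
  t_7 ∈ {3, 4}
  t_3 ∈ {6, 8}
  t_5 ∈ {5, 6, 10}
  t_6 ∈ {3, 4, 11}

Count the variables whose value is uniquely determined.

t_1 and t_7 between them cover only {3, 4} — a naked pair. Remove those values from t_2, t_4, t_6.
t_6 must be 11 (only option left). Remove 11 from t_4.
t_4 has just one choice, so t_4 = 9.
t_2 and t_3 between them cover only {6, 8} — a naked pair. Remove those values from t_5.
Determined: t_4=9, t_6=11. The other variables each still have more than one consistent value. That makes 2.

2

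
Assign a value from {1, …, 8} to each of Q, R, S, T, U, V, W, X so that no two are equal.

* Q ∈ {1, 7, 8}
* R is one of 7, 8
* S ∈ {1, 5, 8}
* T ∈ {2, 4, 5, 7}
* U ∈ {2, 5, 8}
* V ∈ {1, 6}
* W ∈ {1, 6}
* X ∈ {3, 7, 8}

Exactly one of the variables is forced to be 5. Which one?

The 8 variables together cover exactly {1, 2, 3, 4, 5, 6, 7, 8} — 8 values for 8 variables — and 3 appears only in X's list, so X = 3.
The 7 still-open variables draw from only 7 values {1, 2, 4, 5, 6, 7, 8}, so each is used; only T can be 4, hence T = 4.
The 6 still-open variables together cover exactly {1, 2, 5, 6, 7, 8} — 6 values for 6 variables — and 2 appears only in U's list, so U = 2.
The 5 still-open variables draw from only 5 values {1, 5, 6, 7, 8}, so each is used; only S can be 5, hence S = 5.

S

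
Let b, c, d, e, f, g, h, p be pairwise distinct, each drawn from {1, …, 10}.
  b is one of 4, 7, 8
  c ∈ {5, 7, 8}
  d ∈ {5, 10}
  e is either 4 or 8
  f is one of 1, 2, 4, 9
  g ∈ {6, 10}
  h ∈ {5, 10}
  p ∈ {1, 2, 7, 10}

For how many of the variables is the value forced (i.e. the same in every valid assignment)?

1

d and h share exactly the 2 values {5, 10}; by pigeonhole those values go to them, so strike 5, 10 from c, g, p.
That leaves g = 6.
b, c, e between them cover only {4, 7, 8} — a naked triple. Remove those values from f, p.
Determined: g=6. The other variables each still have more than one consistent value. That makes 1.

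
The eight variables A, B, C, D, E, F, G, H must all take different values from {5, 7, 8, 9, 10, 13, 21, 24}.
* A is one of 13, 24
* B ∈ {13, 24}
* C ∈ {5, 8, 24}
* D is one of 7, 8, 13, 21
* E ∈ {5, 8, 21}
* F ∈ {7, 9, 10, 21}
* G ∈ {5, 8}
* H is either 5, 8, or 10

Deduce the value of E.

The 8 variables together cover exactly {5, 7, 8, 9, 10, 13, 21, 24} — 8 values for 8 variables — and 9 appears only in F's list, so F = 9.
Among the 7 still-open variables, 7 fits only D (and all 7 values in {5, 7, 8, 10, 13, 21, 24} must be used), so D = 7.
The 6 still-open variables together cover exactly {5, 8, 10, 13, 21, 24} — 6 values for 6 variables — and 10 appears only in H's list, so H = 10.
The 5 still-open variables together cover exactly {5, 8, 13, 21, 24} — 5 values for 5 variables — and 21 appears only in E's list, so E = 21.

21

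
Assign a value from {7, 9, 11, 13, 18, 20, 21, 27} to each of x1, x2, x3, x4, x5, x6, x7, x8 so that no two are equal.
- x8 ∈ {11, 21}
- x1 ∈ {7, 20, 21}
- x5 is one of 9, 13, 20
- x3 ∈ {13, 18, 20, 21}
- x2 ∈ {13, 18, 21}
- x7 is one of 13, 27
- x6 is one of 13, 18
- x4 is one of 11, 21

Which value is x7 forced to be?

The 8 variables together cover exactly {7, 9, 11, 13, 18, 20, 21, 27} — 8 values for 8 variables — and 7 appears only in x1's list, so x1 = 7.
The 7 still-open variables together cover exactly {9, 11, 13, 18, 20, 21, 27} — 7 values for 7 variables — and 9 appears only in x5's list, so x5 = 9.
Among the 6 still-open variables, 20 fits only x3 (and all 6 values in {11, 13, 18, 20, 21, 27} must be used), so x3 = 20.
Among the 5 still-open variables, 27 fits only x7 (and all 5 values in {11, 13, 18, 21, 27} must be used), so x7 = 27.

27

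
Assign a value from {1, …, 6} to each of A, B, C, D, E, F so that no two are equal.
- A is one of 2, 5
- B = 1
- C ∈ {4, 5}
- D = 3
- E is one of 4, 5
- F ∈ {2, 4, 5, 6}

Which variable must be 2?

A

B must be 1 (only option left).
D must be 3 (only option left).
The 4 still-open variables draw from only 4 values {2, 4, 5, 6}, so each is used; only F can be 6, hence F = 6.
The 3 still-open variables together cover exactly {2, 4, 5} — 3 values for 3 variables — and 2 appears only in A's list, so A = 2.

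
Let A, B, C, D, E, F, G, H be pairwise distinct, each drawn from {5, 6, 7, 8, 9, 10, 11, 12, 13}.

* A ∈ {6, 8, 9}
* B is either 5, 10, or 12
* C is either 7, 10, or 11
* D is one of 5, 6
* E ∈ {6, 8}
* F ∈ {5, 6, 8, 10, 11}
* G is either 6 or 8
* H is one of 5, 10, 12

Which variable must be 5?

D

The 8 variables together cover exactly {5, 6, 7, 8, 9, 10, 11, 12} — 8 values for 8 variables — and 7 appears only in C's list, so C = 7.
The 7 still-open variables together cover exactly {5, 6, 8, 9, 10, 11, 12} — 7 values for 7 variables — and 9 appears only in A's list, so A = 9.
Among the 6 still-open variables, 11 fits only F (and all 6 values in {5, 6, 8, 10, 11, 12} must be used), so F = 11.
E and G share exactly the 2 values {6, 8}; by pigeonhole those values go to them, so strike 6, 8 from D.
So 5 goes to D.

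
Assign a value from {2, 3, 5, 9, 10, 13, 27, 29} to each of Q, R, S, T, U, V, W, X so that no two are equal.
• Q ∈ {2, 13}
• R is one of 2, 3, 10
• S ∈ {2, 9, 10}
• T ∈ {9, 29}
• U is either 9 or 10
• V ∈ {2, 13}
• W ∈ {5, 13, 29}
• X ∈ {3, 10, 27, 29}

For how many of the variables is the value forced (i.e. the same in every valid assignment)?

The 8 variables draw from only 8 values {2, 3, 5, 9, 10, 13, 27, 29}, so each is used; only W can be 5, hence W = 5.
The 7 still-open variables draw from only 7 values {2, 3, 9, 10, 13, 27, 29}, so each is used; only X can be 27, hence X = 27.
The 6 still-open variables draw from only 6 values {2, 3, 9, 10, 13, 29}, so each is used; only R can be 3, hence R = 3.
The 5 still-open variables draw from only 5 values {2, 9, 10, 13, 29}, so each is used; only T can be 29, hence T = 29.
The 2 variables Q and V are confined to {2, 13}, which locks those values in; drop them from S.
Determined: R=3, T=29, W=5, X=27. The other variables each still have more than one consistent value. That makes 4.

4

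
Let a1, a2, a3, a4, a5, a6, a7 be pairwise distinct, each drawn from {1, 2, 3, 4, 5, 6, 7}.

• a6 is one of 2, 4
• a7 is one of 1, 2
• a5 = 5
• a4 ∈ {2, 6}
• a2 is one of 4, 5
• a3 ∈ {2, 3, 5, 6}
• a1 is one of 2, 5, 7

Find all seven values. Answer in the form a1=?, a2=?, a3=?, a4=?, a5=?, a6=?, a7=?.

a5 must be 5 (only option left). Eliminate 5 elsewhere: a1, a2, a3.
That leaves a2 = 4. So a6 can't be 4.
a6's domain is down to {2}, so a6 = 2. Eliminate 2 elsewhere: a1, a3, a4, a7.
a7 has just one choice, so a7 = 1.
a1 must be 7 (only option left).
That leaves a4 = 6. Strike 6 from a3.
a3's domain is down to {3}, so a3 = 3.

a1=7, a2=4, a3=3, a4=6, a5=5, a6=2, a7=1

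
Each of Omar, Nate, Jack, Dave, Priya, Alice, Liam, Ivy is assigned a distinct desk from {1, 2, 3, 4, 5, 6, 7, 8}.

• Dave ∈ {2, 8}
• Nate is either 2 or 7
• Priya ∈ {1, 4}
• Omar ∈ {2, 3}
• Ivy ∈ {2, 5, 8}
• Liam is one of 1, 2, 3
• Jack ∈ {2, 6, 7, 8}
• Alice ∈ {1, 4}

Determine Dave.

8

Among the 8 variables, 5 fits only Ivy (and all 8 values in {1, 2, 3, 4, 5, 6, 7, 8} must be used), so Ivy = 5.
The 7 still-open variables draw from only 7 values {1, 2, 3, 4, 6, 7, 8}, so each is used; only Jack can be 6, hence Jack = 6.
Among the 6 still-open variables, 7 fits only Nate (and all 6 values in {1, 2, 3, 4, 7, 8} must be used), so Nate = 7.
Among the 5 still-open variables, 8 fits only Dave (and all 5 values in {1, 2, 3, 4, 8} must be used), so Dave = 8.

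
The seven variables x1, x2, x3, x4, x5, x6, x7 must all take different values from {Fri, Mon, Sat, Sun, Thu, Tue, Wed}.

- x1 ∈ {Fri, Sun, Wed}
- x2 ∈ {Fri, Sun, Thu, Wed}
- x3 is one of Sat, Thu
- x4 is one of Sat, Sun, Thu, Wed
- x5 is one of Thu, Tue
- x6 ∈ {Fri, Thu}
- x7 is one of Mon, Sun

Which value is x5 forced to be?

Tue

The 7 variables draw from only 7 values {Fri, Mon, Sat, Sun, Thu, Tue, Wed}, so each is used; only x7 can be Mon, hence x7 = Mon.
The 6 still-open variables together cover exactly {Fri, Sat, Sun, Thu, Tue, Wed} — 6 values for 6 variables — and Tue appears only in x5's list, so x5 = Tue.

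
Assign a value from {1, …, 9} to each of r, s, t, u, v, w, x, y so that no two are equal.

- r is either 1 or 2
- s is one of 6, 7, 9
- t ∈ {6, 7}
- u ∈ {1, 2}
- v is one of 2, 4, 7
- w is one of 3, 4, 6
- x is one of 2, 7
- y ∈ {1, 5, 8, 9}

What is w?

3

r and u between them cover only {1, 2} — a naked pair. Remove those values from v, x, y.
x must be 7 (only option left). Strike 7 from s, t, v.
t has just one choice, so t = 6. Remove 6 from s, w.
v's domain is down to {4}, so v = 4. Strike 4 from w.
So w = 3.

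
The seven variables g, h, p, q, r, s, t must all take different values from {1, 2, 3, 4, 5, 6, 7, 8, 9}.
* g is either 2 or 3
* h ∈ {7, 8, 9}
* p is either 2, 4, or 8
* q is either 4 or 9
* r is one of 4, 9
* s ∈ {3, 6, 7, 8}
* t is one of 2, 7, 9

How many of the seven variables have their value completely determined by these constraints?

The 7 variables draw from only 7 values {2, 3, 4, 6, 7, 8, 9}, so each is used; only s can be 6, hence s = 6.
Among the 6 still-open variables, 3 fits only g (and all 6 values in {2, 3, 4, 7, 8, 9} must be used), so g = 3.
q and r between them cover only {4, 9} — a naked pair. Remove those values from h, p, t.
Determined: g=3, s=6. The other variables each still have more than one consistent value. That makes 2.

2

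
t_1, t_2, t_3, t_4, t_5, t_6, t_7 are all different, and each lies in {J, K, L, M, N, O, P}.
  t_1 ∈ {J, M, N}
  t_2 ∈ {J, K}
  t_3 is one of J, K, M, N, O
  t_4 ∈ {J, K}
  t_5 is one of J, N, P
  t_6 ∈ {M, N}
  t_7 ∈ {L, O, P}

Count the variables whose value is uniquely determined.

3

Among the 7 variables, L fits only t_7 (and all 7 values in {J, K, L, M, N, O, P} must be used), so t_7 = L.
The 6 still-open variables draw from only 6 values {J, K, M, N, O, P}, so each is used; only t_3 can be O, hence t_3 = O.
The 5 still-open variables together cover exactly {J, K, M, N, P} — 5 values for 5 variables — and P appears only in t_5's list, so t_5 = P.
t_2 and t_4 between them cover only {J, K} — a naked pair. Remove those values from t_1.
Determined: t_3=O, t_5=P, t_7=L. The other variables each still have more than one consistent value. That makes 3.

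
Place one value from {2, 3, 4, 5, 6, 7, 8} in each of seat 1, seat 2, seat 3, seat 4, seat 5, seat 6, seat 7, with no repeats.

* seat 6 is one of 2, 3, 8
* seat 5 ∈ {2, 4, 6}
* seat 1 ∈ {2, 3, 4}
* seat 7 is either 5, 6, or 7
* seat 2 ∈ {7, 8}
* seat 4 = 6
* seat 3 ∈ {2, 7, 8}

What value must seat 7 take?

5

seat 4 must be 6 (only option left). Strike 6 from seat 5, seat 7.
The 6 still-open variables together cover exactly {2, 3, 4, 5, 7, 8} — 6 values for 6 variables — and 5 appears only in seat 7's list, so seat 7 = 5.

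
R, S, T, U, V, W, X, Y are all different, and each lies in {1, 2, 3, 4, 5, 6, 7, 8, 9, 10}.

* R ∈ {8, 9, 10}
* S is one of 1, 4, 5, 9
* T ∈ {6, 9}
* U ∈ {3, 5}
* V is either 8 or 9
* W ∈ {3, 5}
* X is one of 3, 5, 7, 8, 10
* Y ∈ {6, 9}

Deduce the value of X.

The 2 variables T and Y are confined to {6, 9}, which locks those values in; drop them from R, S, V.
That leaves V = 8. Remove 8 from R, X.
That leaves R = 10. Eliminate 10 elsewhere: X.
The 2 variables U and W are confined to {3, 5}, which locks those values in; drop them from S, X.
So X = 7.

7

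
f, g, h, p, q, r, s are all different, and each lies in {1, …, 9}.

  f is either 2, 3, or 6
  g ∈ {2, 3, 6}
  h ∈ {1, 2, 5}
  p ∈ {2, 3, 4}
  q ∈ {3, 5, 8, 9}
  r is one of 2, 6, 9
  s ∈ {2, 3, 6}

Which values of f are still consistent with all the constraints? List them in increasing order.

2, 3, 6

The 3 variables f, g, s are confined to {2, 3, 6}, which locks those values in; drop them from h, p, q, r.
That leaves p = 4.
r's domain is down to {9}, so r = 9. Strike 9 from q.
No further eliminations apply; f can still be any of 2, 3, 6.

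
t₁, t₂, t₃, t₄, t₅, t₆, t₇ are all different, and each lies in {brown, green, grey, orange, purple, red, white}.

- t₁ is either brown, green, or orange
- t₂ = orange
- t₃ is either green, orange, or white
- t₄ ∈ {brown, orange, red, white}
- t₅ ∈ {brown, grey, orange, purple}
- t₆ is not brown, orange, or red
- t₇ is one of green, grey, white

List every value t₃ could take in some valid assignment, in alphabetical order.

green, white

t₂ has just one choice, so t₂ = orange. So t₁, t₃, t₄, t₅ can't be orange.
Among the 6 still-open variables, red fits only t₄ (and all 6 values in {brown, green, grey, purple, red, white} must be used), so t₄ = red.
No further eliminations apply; t₃ can still be any of green, white.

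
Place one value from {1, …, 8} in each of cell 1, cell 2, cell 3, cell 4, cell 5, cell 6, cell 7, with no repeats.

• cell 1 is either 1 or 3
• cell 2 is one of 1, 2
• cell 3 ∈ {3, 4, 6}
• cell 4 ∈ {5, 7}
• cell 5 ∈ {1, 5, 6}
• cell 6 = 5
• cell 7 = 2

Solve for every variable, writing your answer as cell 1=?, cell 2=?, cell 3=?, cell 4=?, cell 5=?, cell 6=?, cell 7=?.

cell 6 must be 5 (only option left). Eliminate 5 elsewhere: cell 4, cell 5.
cell 7 has just one choice, so cell 7 = 2. Eliminate 2 elsewhere: cell 2.
cell 2 has just one choice, so cell 2 = 1. Eliminate 1 elsewhere: cell 1, cell 5.
cell 4 has just one choice, so cell 4 = 7.
cell 5 has just one choice, so cell 5 = 6. Remove 6 from cell 3.
That leaves cell 1 = 3. So cell 3 can't be 3.
cell 3 has just one choice, so cell 3 = 4.

cell 1=3, cell 2=1, cell 3=4, cell 4=7, cell 5=6, cell 6=5, cell 7=2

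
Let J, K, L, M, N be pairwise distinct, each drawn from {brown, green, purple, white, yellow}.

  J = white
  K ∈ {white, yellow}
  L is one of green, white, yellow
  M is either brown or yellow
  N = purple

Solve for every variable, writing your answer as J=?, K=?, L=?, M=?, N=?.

J must be white (only option left). Remove white from K, L.
K must be yellow (only option left). Remove yellow from L, M.
L's domain is down to {green}, so L = green.
M must be brown (only option left).
N must be purple (only option left).

J=white, K=yellow, L=green, M=brown, N=purple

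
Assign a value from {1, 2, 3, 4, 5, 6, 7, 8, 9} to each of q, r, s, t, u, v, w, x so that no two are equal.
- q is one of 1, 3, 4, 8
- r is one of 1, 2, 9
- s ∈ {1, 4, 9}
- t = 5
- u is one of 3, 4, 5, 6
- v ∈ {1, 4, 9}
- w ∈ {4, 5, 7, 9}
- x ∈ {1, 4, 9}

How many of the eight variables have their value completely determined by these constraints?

3

t has just one choice, so t = 5. Strike 5 from u, w.
The 3 variables s, v, x are confined to {1, 4, 9}, which locks those values in; drop them from q, r, u, w.
That leaves r = 2.
w has just one choice, so w = 7.
Determined: r=2, t=5, w=7. The other variables each still have more than one consistent value. That makes 3.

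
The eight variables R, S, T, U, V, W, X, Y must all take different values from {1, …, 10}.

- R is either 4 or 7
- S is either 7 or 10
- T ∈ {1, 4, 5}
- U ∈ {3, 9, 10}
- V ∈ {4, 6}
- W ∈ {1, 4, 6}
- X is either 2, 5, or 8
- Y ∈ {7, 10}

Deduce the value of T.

5

The 2 variables S and Y are confined to {7, 10}, which locks those values in; drop them from R, U.
That leaves R = 4. Remove 4 from T, V, W.
V's domain is down to {6}, so V = 6. Remove 6 from W.
That leaves W = 1. Remove 1 from T.
So T = 5.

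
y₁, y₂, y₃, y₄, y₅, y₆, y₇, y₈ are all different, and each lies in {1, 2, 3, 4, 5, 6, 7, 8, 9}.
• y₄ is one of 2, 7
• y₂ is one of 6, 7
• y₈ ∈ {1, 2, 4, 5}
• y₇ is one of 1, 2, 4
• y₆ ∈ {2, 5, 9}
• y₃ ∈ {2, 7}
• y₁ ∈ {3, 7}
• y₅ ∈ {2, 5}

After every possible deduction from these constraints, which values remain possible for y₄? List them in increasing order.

The 8 variables together cover exactly {1, 2, 3, 4, 5, 6, 7, 9} — 8 values for 8 variables — and 3 appears only in y₁'s list, so y₁ = 3.
Among the 7 still-open variables, 6 fits only y₂ (and all 7 values in {1, 2, 4, 5, 6, 7, 9} must be used), so y₂ = 6.
The 6 still-open variables draw from only 6 values {1, 2, 4, 5, 7, 9}, so each is used; only y₆ can be 9, hence y₆ = 9.
y₃ and y₄ share exactly the 2 values {2, 7}; by pigeonhole those values go to them, so strike 2, 7 from y₅, y₇, y₈.
y₅ must be 5 (only option left). Remove 5 from y₈.
No further eliminations apply; y₄ can still be any of 2, 7.

2, 7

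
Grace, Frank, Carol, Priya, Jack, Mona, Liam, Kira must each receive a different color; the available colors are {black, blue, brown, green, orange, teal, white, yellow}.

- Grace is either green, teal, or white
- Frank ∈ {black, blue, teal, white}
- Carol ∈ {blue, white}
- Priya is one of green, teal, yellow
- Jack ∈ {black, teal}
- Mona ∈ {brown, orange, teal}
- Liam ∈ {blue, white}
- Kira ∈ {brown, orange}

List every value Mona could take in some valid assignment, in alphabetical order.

brown, orange

Among the 8 variables, yellow fits only Priya (and all 8 values in {black, blue, brown, green, orange, teal, white, yellow} must be used), so Priya = yellow.
Among the 7 still-open variables, green fits only Grace (and all 7 values in {black, blue, brown, green, orange, teal, white} must be used), so Grace = green.
Carol and Liam share exactly the 2 values {blue, white}; by pigeonhole those values go to them, so strike blue, white from Frank.
Frank and Jack share exactly the 2 values {black, teal}; by pigeonhole those values go to them, so strike black, teal from Mona.
No further eliminations apply; Mona can still be any of brown, orange.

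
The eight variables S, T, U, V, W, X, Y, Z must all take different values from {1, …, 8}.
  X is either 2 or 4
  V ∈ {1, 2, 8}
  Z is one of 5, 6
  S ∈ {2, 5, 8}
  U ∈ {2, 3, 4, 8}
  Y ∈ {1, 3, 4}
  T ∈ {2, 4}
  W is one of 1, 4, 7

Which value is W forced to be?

The 8 variables draw from only 8 values {1, 2, 3, 4, 5, 6, 7, 8}, so each is used; only Z can be 6, hence Z = 6.
Among the 7 still-open variables, 5 fits only S (and all 7 values in {1, 2, 3, 4, 5, 7, 8} must be used), so S = 5.
The 6 still-open variables together cover exactly {1, 2, 3, 4, 7, 8} — 6 values for 6 variables — and 7 appears only in W's list, so W = 7.

7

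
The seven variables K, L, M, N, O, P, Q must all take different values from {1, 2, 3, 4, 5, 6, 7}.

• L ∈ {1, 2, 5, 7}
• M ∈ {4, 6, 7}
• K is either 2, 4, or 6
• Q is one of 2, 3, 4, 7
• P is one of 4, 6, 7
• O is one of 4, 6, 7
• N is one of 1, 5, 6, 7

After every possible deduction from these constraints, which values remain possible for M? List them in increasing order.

The 7 variables together cover exactly {1, 2, 3, 4, 5, 6, 7} — 7 values for 7 variables — and 3 appears only in Q's list, so Q = 3.
M, O, P share exactly the 3 values {4, 6, 7}; by pigeonhole those values go to them, so strike 4, 6, 7 from K, L, N.
K has just one choice, so K = 2. So L can't be 2.
No further eliminations apply; M can still be any of 4, 6, 7.

4, 6, 7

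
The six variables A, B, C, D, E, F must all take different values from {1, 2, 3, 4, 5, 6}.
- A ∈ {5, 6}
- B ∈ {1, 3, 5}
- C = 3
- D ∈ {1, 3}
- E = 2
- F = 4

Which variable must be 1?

C has just one choice, so C = 3. Strike 3 from B, D.
So 1 goes to D.

D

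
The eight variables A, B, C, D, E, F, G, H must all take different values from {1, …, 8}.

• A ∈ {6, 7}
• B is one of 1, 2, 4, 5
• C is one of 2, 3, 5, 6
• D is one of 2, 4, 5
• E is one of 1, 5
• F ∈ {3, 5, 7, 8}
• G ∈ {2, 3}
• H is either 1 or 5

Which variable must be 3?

G

The 8 variables together cover exactly {1, 2, 3, 4, 5, 6, 7, 8} — 8 values for 8 variables — and 8 appears only in F's list, so F = 8.
The 7 still-open variables draw from only 7 values {1, 2, 3, 4, 5, 6, 7}, so each is used; only A can be 7, hence A = 7.
Among the 6 still-open variables, 6 fits only C (and all 6 values in {1, 2, 3, 4, 5, 6} must be used), so C = 6.
The 5 still-open variables together cover exactly {1, 2, 3, 4, 5} — 5 values for 5 variables — and 3 appears only in G's list, so G = 3.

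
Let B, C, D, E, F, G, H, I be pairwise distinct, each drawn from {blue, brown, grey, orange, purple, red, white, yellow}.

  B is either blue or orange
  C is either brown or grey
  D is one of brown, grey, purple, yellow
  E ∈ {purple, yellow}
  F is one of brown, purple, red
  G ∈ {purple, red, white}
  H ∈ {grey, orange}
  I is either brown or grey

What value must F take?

The 8 variables draw from only 8 values {blue, brown, grey, orange, purple, red, white, yellow}, so each is used; only B can be blue, hence B = blue.
The 7 still-open variables draw from only 7 values {brown, grey, orange, purple, red, white, yellow}, so each is used; only H can be orange, hence H = orange.
The 6 still-open variables together cover exactly {brown, grey, purple, red, white, yellow} — 6 values for 6 variables — and white appears only in G's list, so G = white.
The 5 still-open variables together cover exactly {brown, grey, purple, red, yellow} — 5 values for 5 variables — and red appears only in F's list, so F = red.

red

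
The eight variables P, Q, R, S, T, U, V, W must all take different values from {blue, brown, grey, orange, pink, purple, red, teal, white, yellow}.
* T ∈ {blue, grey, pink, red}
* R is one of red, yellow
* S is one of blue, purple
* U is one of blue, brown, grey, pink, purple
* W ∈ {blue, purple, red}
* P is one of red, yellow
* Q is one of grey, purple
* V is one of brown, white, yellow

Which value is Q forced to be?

The 8 variables draw from only 8 values {blue, brown, grey, pink, purple, red, white, yellow}, so each is used; only V can be white, hence V = white.
The 7 still-open variables draw from only 7 values {blue, brown, grey, pink, purple, red, yellow}, so each is used; only U can be brown, hence U = brown.
The 6 still-open variables together cover exactly {blue, grey, pink, purple, red, yellow} — 6 values for 6 variables — and pink appears only in T's list, so T = pink.
Among the 5 still-open variables, grey fits only Q (and all 5 values in {blue, grey, purple, red, yellow} must be used), so Q = grey.

grey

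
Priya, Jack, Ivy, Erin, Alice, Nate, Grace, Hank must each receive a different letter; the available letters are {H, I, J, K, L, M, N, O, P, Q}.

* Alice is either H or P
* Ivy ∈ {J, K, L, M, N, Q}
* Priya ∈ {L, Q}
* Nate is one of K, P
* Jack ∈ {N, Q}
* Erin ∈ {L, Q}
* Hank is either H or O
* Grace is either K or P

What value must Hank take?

O

Priya and Erin share exactly the 2 values {L, Q}; by pigeonhole those values go to them, so strike L, Q from Jack, Ivy.
Jack's domain is down to {N}, so Jack = N. Strike N from Ivy.
Nate and Grace share exactly the 2 values {K, P}; by pigeonhole those values go to them, so strike K, P from Ivy, Alice.
That leaves Alice = H. So Hank can't be H.
So Hank = O.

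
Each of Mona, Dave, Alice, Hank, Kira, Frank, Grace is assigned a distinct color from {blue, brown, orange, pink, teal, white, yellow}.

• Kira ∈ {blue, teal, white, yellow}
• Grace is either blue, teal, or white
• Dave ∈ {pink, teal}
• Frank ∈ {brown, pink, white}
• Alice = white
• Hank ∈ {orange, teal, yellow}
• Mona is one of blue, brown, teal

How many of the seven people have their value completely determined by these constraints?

3

Alice must be white (only option left). Eliminate white elsewhere: Kira, Frank, Grace.
Among the 6 still-open variables, orange fits only Hank (and all 6 values in {blue, brown, orange, pink, teal, yellow} must be used), so Hank = orange.
The 5 still-open variables together cover exactly {blue, brown, pink, teal, yellow} — 5 values for 5 variables — and yellow appears only in Kira's list, so Kira = yellow.
Determined: Alice=white, Hank=orange, Kira=yellow. The other people each still have more than one consistent value. That makes 3.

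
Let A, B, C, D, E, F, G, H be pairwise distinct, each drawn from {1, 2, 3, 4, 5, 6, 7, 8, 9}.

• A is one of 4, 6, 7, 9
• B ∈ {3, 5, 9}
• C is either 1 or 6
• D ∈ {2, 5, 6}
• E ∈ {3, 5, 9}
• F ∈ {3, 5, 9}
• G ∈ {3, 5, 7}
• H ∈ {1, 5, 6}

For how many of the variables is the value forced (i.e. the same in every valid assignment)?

3

Among the 8 variables, 2 fits only D (and all 8 values in {1, 2, 3, 4, 5, 6, 7, 9} must be used), so D = 2.
The 7 still-open variables together cover exactly {1, 3, 4, 5, 6, 7, 9} — 7 values for 7 variables — and 4 appears only in A's list, so A = 4.
The 6 still-open variables together cover exactly {1, 3, 5, 6, 7, 9} — 6 values for 6 variables — and 7 appears only in G's list, so G = 7.
B, E, F between them cover only {3, 5, 9} — a naked triple. Remove those values from H.
Determined: A=4, D=2, G=7. The other variables each still have more than one consistent value. That makes 3.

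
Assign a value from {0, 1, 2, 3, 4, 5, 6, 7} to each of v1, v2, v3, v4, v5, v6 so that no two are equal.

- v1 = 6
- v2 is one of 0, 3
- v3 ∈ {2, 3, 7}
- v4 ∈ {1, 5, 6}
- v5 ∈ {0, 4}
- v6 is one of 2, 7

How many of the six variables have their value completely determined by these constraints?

v1's domain is down to {6}, so v1 = 6. Strike 6 from v4.
Determined: v1=6. The other variables each still have more than one consistent value. That makes 1.

1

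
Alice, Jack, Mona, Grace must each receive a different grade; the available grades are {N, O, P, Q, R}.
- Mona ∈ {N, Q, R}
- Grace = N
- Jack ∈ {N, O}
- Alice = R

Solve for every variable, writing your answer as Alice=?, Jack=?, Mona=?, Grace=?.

Alice must be R (only option left). Strike R from Mona.
Grace's domain is down to {N}, so Grace = N. Eliminate N elsewhere: Jack, Mona.
Jack has just one choice, so Jack = O.
Mona has just one choice, so Mona = Q.

Alice=R, Jack=O, Mona=Q, Grace=N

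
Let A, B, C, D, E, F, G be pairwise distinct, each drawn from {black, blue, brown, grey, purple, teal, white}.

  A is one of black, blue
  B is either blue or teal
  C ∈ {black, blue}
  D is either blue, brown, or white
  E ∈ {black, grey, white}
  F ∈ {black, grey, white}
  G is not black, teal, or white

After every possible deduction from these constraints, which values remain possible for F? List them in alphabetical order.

The 7 variables together cover exactly {black, blue, brown, grey, purple, teal, white} — 7 values for 7 variables — and purple appears only in G's list, so G = purple.
The 6 still-open variables draw from only 6 values {black, blue, brown, grey, teal, white}, so each is used; only D can be brown, hence D = brown.
Among the 5 still-open variables, teal fits only B (and all 5 values in {black, blue, grey, teal, white} must be used), so B = teal.
A and C share exactly the 2 values {black, blue}; by pigeonhole those values go to them, so strike black, blue from E, F.
No further eliminations apply; F can still be any of grey, white.

grey, white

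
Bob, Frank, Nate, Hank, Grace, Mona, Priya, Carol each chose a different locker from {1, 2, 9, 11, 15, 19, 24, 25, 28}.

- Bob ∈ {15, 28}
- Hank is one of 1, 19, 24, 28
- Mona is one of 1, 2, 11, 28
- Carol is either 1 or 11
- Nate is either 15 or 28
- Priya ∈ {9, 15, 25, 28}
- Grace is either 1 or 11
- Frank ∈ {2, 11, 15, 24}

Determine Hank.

19

Bob and Nate between them cover only {15, 28} — a naked pair. Remove those values from Frank, Hank, Mona, Priya.
The 2 variables Grace and Carol are confined to {1, 11}, which locks those values in; drop them from Frank, Hank, Mona.
Mona has just one choice, so Mona = 2. Eliminate 2 elsewhere: Frank.
Frank must be 24 (only option left). So Hank can't be 24.
So Hank = 19.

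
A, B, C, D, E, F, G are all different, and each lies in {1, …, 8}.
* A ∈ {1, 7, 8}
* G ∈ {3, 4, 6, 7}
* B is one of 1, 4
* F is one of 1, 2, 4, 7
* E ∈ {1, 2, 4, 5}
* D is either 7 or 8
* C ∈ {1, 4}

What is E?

B and C between them cover only {1, 4} — a naked pair. Remove those values from A, E, F, G.
The 2 variables A and D are confined to {7, 8}, which locks those values in; drop them from F, G.
F must be 2 (only option left). Strike 2 from E.
So E = 5.

5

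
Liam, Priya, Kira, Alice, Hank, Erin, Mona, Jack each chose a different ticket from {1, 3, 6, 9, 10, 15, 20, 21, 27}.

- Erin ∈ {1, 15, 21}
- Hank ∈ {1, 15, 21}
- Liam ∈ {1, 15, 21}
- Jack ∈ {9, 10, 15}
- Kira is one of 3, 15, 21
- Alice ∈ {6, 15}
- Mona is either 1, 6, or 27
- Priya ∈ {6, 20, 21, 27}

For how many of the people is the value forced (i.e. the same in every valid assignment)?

4

Liam, Hank, Erin share exactly the 3 values {1, 15, 21}; by pigeonhole those values go to them, so strike 1, 15, 21 from Priya, Kira, Alice, Mona, Jack.
That leaves Kira = 3.
Alice has just one choice, so Alice = 6. Eliminate 6 elsewhere: Priya, Mona.
That leaves Mona = 27. Strike 27 from Priya.
Priya must be 20 (only option left).
Determined: Priya=20, Kira=3, Alice=6, Mona=27. The other people each still have more than one consistent value. That makes 4.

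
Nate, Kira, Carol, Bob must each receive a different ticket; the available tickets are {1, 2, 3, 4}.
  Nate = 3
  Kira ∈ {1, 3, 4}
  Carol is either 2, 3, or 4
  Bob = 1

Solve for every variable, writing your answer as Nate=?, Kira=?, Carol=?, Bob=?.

Nate has just one choice, so Nate = 3. Eliminate 3 elsewhere: Kira, Carol.
Bob's domain is down to {1}, so Bob = 1. Strike 1 from Kira.
Kira must be 4 (only option left). Strike 4 from Carol.
Carol has just one choice, so Carol = 2.

Nate=3, Kira=4, Carol=2, Bob=1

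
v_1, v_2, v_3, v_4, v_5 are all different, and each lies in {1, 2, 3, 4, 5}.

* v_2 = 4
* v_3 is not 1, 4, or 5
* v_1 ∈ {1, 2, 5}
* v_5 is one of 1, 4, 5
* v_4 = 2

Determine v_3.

3

v_2's domain is down to {4}, so v_2 = 4. So v_5 can't be 4.
v_4's domain is down to {2}, so v_4 = 2. Strike 2 from v_1, v_3.
So v_3 = 3.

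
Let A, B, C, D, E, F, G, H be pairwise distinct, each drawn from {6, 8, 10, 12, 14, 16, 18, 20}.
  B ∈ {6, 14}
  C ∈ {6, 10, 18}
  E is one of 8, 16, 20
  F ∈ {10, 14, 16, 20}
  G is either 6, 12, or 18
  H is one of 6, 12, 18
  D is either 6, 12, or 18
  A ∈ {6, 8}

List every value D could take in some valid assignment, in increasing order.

6, 12, 18

The 3 variables D, G, H are confined to {6, 12, 18}, which locks those values in; drop them from A, B, C.
A's domain is down to {8}, so A = 8. Strike 8 from E.
B's domain is down to {14}, so B = 14. Remove 14 from F.
C has just one choice, so C = 10. Remove 10 from F.
No further eliminations apply; D can still be any of 6, 12, 18.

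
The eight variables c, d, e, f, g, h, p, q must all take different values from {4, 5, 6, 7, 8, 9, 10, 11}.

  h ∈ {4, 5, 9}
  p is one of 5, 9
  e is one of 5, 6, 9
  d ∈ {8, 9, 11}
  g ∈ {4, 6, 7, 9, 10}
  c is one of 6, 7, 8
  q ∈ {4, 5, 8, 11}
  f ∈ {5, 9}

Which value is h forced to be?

4

The 8 variables draw from only 8 values {4, 5, 6, 7, 8, 9, 10, 11}, so each is used; only g can be 10, hence g = 10.
The 7 still-open variables together cover exactly {4, 5, 6, 7, 8, 9, 11} — 7 values for 7 variables — and 7 appears only in c's list, so c = 7.
Among the 6 still-open variables, 6 fits only e (and all 6 values in {4, 5, 6, 8, 9, 11} must be used), so e = 6.
f and p between them cover only {5, 9} — a naked pair. Remove those values from d, h, q.
So h = 4.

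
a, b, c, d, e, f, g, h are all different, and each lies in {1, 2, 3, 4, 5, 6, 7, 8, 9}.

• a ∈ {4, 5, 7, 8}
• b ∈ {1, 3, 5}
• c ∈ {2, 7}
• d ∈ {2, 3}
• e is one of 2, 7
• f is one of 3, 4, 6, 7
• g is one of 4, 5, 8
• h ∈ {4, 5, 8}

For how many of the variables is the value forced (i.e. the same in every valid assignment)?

3

The 8 variables draw from only 8 values {1, 2, 3, 4, 5, 6, 7, 8}, so each is used; only b can be 1, hence b = 1.
The 7 still-open variables draw from only 7 values {2, 3, 4, 5, 6, 7, 8}, so each is used; only f can be 6, hence f = 6.
Among the 6 still-open variables, 3 fits only d (and all 6 values in {2, 3, 4, 5, 7, 8} must be used), so d = 3.
The 2 variables c and e are confined to {2, 7}, which locks those values in; drop them from a.
Determined: b=1, d=3, f=6. The other variables each still have more than one consistent value. That makes 3.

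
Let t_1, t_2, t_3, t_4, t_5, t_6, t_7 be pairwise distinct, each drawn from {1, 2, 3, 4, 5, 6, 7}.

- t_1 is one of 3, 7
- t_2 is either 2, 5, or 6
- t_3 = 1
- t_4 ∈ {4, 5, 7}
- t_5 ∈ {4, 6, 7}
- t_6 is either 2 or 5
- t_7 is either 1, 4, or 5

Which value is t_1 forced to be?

3

t_3 has just one choice, so t_3 = 1. Remove 1 from t_7.
The 6 still-open variables draw from only 6 values {2, 3, 4, 5, 6, 7}, so each is used; only t_1 can be 3, hence t_1 = 3.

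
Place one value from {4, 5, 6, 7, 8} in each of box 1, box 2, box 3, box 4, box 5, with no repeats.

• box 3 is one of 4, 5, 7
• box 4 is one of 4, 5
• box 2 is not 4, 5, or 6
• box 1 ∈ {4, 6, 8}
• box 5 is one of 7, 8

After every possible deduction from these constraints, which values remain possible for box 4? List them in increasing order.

4, 5

The 5 variables draw from only 5 values {4, 5, 6, 7, 8}, so each is used; only box 1 can be 6, hence box 1 = 6.
The 2 variables box 2 and box 5 are confined to {7, 8}, which locks those values in; drop them from box 3.
No further eliminations apply; box 4 can still be any of 4, 5.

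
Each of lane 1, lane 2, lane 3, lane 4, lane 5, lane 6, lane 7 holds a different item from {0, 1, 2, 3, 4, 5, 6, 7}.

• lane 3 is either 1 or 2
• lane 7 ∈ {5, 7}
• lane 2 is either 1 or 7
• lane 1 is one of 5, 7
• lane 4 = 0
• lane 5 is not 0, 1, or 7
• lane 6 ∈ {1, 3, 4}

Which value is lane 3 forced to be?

2

lane 4 must be 0 (only option left).
lane 1 and lane 7 share exactly the 2 values {5, 7}; by pigeonhole those values go to them, so strike 5, 7 from lane 2, lane 5.
lane 2 has just one choice, so lane 2 = 1. Strike 1 from lane 3, lane 6.
So lane 3 = 2.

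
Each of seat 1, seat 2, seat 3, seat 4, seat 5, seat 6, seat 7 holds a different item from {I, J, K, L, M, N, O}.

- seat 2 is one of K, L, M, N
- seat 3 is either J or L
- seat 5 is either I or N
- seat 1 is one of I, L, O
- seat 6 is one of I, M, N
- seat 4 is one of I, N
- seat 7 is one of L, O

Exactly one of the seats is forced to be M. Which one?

seat 6

The 7 variables draw from only 7 values {I, J, K, L, M, N, O}, so each is used; only seat 3 can be J, hence seat 3 = J.
Among the 6 still-open variables, K fits only seat 2 (and all 6 values in {I, K, L, M, N, O} must be used), so seat 2 = K.
Among the 5 still-open variables, M fits only seat 6 (and all 5 values in {I, L, M, N, O} must be used), so seat 6 = M.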